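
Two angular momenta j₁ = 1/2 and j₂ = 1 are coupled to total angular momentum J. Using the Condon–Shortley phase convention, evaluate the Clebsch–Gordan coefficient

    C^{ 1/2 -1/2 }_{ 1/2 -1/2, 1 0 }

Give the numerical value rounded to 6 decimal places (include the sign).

−√(1/3) = -0.577350

j₁+j₂−J=1  J+j₁−j₂=0  J−j₁+j₂=1  j₁+j₂+J+1=3
(j₁±m₁, j₂±m₂, J±M) = (0,1,1,1,0,1)
P² = 1/3
sum k=1..1:
  [1] −1/1 = -1
S = -1
C² = P²·S² = 1/3 ; C = -0.577350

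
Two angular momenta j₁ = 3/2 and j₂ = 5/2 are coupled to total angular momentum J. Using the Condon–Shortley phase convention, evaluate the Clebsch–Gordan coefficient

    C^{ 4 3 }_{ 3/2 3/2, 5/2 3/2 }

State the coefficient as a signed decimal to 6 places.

+√(5/8) ≈ +0.790569

√[9·0!3!5!/9! · 3!0!4!1!7!1!] = √(12960)
  +(−1)^0/∏(0,0,0,4,3,1)! = 1/144  (running 1/144)
⟨..|..⟩ = √(12960)·(1/144) = +0.790569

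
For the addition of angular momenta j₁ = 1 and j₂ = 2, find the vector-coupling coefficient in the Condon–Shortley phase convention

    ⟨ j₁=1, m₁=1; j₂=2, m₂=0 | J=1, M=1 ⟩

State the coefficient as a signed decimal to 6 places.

j₁+j₂−J=2  J+j₁−j₂=0  J−j₁+j₂=2  j₁+j₂+J+1=5
(j₁±m₁, j₂±m₂, J±M) = (2,0,2,2,2,0)
P² = 8/5
sum k=0..0:
  [0] +1/4 = 1/4
S = 1/4
C² = P²·S² = 1/10 ; C = +0.316228

+0.316228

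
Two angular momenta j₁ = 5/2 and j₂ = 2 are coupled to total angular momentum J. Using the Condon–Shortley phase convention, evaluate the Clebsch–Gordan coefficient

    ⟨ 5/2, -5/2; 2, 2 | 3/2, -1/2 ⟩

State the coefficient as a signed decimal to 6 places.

√[4·3!2!1!/7! · 0!5!4!0!1!2!] = √(384/7)
  +(−1)^3/∏(3,0,2,1,0,0)! = -1/12  (running -1/12)
⟨..|..⟩ = √(384/7)·(-1/12) = -0.617213

-0.617213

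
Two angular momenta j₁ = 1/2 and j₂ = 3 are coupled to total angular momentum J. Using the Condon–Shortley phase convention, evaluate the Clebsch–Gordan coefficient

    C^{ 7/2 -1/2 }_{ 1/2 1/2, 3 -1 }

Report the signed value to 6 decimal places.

+√(3/7) = +0.654654

j₁+j₂−J=0  J+j₁−j₂=1  J−j₁+j₂=6  j₁+j₂+J+1=8
(j₁±m₁, j₂±m₂, J±M) = (1,0,2,4,3,4)
P² = 6912/7
sum k=0..0:
  [0] +1/48 = 1/48
S = 1/48
C² = P²·S² = 3/7 ; C = +0.654654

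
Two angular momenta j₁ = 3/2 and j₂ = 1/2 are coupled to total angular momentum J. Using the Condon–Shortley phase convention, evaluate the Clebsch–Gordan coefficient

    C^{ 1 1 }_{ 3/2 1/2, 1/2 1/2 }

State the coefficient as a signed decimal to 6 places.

√[3·1!2!0!/4! · 2!1!1!0!2!0!] = √(1)
  +(−1)^1/∏(1,0,0,0,2,0)! = -1/2  (running -1/2)
⟨..|..⟩ = √(1)·(-1/2) = -0.500000

-0.500000  (= −√(1/4))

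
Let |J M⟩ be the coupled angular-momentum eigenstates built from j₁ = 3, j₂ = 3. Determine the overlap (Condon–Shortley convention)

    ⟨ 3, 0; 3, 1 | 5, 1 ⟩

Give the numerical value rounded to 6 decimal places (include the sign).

√[11·1!5!5!/12! · 3!3!4!2!6!4!] = √(69120/7)
  +(−1)^0/∏(0,1,3,4,2,1)! = 1/288  (running 1/288)
  +(−1)^1/∏(1,0,2,3,3,2)! = -1/144  (running -1/288)
⟨..|..⟩ = √(69120/7)·(-1/288) = -0.345033

−√(5/42) ≈ -0.345033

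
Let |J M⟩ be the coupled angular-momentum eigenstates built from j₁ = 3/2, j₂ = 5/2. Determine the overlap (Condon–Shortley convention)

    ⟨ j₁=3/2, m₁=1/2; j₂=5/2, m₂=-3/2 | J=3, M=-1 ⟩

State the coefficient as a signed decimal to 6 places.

+√(49/120) ≈ +0.639010

j₁+j₂−J=1  J+j₁−j₂=2  J−j₁+j₂=4  j₁+j₂+J+1=8
(j₁±m₁, j₂±m₂, J±M) = (2,1,1,4,2,4)
P² = 96/5
sum k=0..1:
  [0] +1/6 = 1/6
  [1] −1/48 = -1/48
S = 7/48
C² = P²·S² = 49/120 ; C = +0.639010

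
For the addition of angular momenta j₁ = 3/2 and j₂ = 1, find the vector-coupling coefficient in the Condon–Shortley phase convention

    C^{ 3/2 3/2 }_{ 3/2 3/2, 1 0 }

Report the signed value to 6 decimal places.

√[4·1!2!1!/5! · 3!0!1!1!3!0!] = √(12/5)
  +(−1)^0/∏(0,1,0,1,2,0)! = 1/2  (running 1/2)
⟨..|..⟩ = √(12/5)·(1/2) = +0.774597

+0.774597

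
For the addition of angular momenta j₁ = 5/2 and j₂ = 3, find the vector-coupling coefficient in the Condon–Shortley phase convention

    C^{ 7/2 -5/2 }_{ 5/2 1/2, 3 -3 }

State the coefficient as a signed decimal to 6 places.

+√(3/7) = +0.654654

triangle: 2!*3!*4!/10! = 288/3628800
(j±m)!: 3!*2!*0!*6!*1!*6! = 6220800
prefactor² = (2J+1)*Δ*N² = 27648/7
  k=0: +1/(0!*2!*2!*0!*1!*4!) = 1/96
Σ = 1/96  ⇒  CG² = 27648/7*1/96² = 3/7
CG = +√(3/7) = +0.654654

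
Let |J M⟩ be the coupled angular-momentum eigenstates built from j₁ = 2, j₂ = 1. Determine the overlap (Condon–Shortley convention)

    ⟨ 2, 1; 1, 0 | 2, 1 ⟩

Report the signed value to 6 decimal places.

+0.408248  (= +√(1/6))

j₁+j₂−J=1  J+j₁−j₂=3  J−j₁+j₂=1  j₁+j₂+J+1=6
(j₁±m₁, j₂±m₂, J±M) = (3,1,1,1,3,1)
P² = 3/2
sum k=0..1:
  [0] +1/2 = 1/2
  [1] −1/6 = -1/6
S = 1/3
C² = P²·S² = 1/6 ; C = +0.408248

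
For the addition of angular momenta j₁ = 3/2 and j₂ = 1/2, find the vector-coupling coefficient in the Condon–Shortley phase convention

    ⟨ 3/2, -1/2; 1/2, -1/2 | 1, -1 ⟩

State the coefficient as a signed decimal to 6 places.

j₁+j₂−J=1  J+j₁−j₂=2  J−j₁+j₂=0  j₁+j₂+J+1=4
(j₁±m₁, j₂±m₂, J±M) = (1,2,0,1,0,2)
P² = 1
sum k=0..0:
  [0] +1/2 = 1/2
S = 1/2
C² = P²·S² = 1/4 ; C = +0.500000

+0.500000  (= +√(1/4))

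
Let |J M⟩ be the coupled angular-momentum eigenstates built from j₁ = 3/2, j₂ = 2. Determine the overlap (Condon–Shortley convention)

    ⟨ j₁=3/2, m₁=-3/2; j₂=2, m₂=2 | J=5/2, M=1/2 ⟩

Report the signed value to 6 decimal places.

triangle: 1!*2!*3!/7! = 12/5040
(j±m)!: 0!*3!*4!*0!*3!*2! = 1728
prefactor² = (2J+1)*Δ*N² = 864/35
  k=1: −1/(1!*0!*2!*3!*0!*0!) = -1/12
Σ = -1/12  ⇒  CG² = 864/35*(-1/12)² = 6/35
CG = −√(6/35) = -0.414039

−√(6/35) = -0.414039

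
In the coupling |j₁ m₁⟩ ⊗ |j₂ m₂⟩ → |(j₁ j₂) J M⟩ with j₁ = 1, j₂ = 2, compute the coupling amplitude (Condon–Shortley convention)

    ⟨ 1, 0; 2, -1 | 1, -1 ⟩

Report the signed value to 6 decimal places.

−√(3/10) = -0.547723

√[3·2!0!2!/5! · 1!1!1!3!0!2!] = √(6/5)
  +(−1)^1/∏(1,1,0,0,0,2)! = -1/2  (running -1/2)
⟨..|..⟩ = √(6/5)·(-1/2) = -0.547723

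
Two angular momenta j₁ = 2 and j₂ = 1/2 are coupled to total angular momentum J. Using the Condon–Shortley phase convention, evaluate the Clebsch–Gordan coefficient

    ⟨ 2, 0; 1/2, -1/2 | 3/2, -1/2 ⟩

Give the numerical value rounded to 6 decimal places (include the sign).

+0.632456

√[4·1!3!0!/5! · 2!2!0!1!1!2!] = √(8/5)
  +(−1)^0/∏(0,1,2,0,1,0)! = 1/2  (running 1/2)
⟨..|..⟩ = √(8/5)·(1/2) = +0.632456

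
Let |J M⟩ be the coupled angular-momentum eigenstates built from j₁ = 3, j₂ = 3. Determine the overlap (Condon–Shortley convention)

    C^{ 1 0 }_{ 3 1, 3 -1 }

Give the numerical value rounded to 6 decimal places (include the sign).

j₁+j₂−J=5  J+j₁−j₂=1  J−j₁+j₂=1  j₁+j₂+J+1=8
(j₁±m₁, j₂±m₂, J±M) = (4,2,2,4,1,1)
P² = 144/7
sum k=1..2:
  [1] −1/24 = -1/24
  [2] +1/12 = 1/12
S = 1/24
C² = P²·S² = 1/28 ; C = +0.188982

+0.188982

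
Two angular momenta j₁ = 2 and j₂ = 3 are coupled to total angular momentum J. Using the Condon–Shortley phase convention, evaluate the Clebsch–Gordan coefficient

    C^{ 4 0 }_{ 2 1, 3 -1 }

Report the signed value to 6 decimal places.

triangle: 1!*3!*5!/10! = 720/3628800
(j±m)!: 3!*1!*2!*4!*4!*4! = 165888
prefactor² = (2J+1)*Δ*N² = 10368/35
  k=0: +1/(0!*1!*1!*2!*2!*3!) = 1/24
  k=1: −1/(1!*0!*0!*1!*3!*4!) = -1/144
Σ = 5/144  ⇒  CG² = 10368/35*5/144² = 5/14
CG = +√(5/14) = +0.597614

+0.597614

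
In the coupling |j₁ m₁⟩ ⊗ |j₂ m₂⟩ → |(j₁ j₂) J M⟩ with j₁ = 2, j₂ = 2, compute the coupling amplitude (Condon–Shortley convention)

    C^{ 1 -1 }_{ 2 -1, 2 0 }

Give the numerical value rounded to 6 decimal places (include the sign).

+√(3/10) ≈ +0.547723

triangle: 3!×1!×1!/6! = 6/720
(j±m)!: 1!×3!×2!×2!×0!×2! = 48
prefactor² = (2J+1)×Δ×N² = 6/5
  k=2: +1/(2!×1!×1!×0!×0!×1!) = 1/2
Σ = 1/2  ⇒  CG² = 6/5×1/2² = 3/10
CG = +√(3/10) = +0.547723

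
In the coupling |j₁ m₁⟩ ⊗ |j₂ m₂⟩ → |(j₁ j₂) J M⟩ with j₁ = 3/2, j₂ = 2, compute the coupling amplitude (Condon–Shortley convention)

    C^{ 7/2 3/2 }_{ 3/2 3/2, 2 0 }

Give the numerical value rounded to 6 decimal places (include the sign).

j₁+j₂−J=0  J+j₁−j₂=3  J−j₁+j₂=4  j₁+j₂+J+1=8
(j₁±m₁, j₂±m₂, J±M) = (3,0,2,2,5,2)
P² = 1152/7
sum k=0..0:
  [0] +1/24 = 1/24
S = 1/24
C² = P²·S² = 2/7 ; C = +0.534522

+0.534522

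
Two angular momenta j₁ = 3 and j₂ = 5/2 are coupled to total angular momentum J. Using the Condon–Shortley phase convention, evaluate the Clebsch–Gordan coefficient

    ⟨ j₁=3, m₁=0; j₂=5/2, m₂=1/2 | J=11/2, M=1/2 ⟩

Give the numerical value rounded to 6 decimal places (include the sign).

+√(100/231) ≈ +0.657952

√[12·0!6!5!/12! · 3!3!3!2!6!5!] = √(6220800/77)
  +(−1)^0/∏(0,0,3,3,3,2)! = 1/432  (running 1/432)
⟨..|..⟩ = √(6220800/77)·(1/432) = +0.657952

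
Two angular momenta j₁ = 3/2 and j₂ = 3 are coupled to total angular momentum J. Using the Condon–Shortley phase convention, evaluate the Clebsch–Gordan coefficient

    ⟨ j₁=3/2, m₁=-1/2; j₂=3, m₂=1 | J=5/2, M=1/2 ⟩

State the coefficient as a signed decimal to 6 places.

−√(1/70) = -0.119523

j₁+j₂−J=2  J+j₁−j₂=1  J−j₁+j₂=4  j₁+j₂+J+1=8
(j₁±m₁, j₂±m₂, J±M) = (1,2,4,2,3,2)
P² = 288/35
sum k=1..2:
  [1] −1/6 = -1/6
  [2] +1/8 = 1/8
S = -1/24
C² = P²·S² = 1/70 ; C = -0.119523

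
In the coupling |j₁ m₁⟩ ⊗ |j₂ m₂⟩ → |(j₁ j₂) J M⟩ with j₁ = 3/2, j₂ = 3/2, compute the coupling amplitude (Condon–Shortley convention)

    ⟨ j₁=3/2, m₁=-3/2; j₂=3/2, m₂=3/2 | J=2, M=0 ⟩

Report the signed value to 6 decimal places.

-0.500000

triangle: 1!×2!×2!/6! = 4/720
(j±m)!: 0!×3!×3!×0!×2!×2! = 144
prefactor² = (2J+1)×Δ×N² = 4
  k=1: −1/(1!×0!×2!×2!×0!×0!) = -1/4
Σ = -1/4  ⇒  CG² = 4×(-1/4)² = 1/4
CG = −√(1/4) = -0.500000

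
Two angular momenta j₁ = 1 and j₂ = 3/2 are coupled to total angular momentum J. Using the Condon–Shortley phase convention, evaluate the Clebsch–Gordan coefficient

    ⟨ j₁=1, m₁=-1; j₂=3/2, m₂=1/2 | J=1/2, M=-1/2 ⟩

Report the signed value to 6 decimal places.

√[2·2!0!1!/4! · 0!2!2!1!0!1!] = √(2/3)
  +(−1)^2/∏(2,0,0,0,0,1)! = 1/2  (running 1/2)
⟨..|..⟩ = √(2/3)·(1/2) = +0.408248

+√(1/6) = +0.408248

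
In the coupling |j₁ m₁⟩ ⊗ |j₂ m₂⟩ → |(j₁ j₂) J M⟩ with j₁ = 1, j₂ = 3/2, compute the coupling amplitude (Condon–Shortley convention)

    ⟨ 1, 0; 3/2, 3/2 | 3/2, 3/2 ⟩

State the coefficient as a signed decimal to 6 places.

√[4·1!1!2!/5! · 1!1!3!0!3!0!] = √(12/5)
  +(−1)^1/∏(1,0,0,2,1,0)! = -1/2  (running -1/2)
⟨..|..⟩ = √(12/5)·(-1/2) = -0.774597

−√(3/5) ≈ -0.774597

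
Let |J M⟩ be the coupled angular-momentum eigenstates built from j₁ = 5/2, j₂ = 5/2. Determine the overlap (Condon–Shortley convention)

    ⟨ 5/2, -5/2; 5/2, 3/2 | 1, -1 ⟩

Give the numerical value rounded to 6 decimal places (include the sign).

√[3·4!1!1!/7! · 0!5!4!1!0!2!] = √(576/7)
  +(−1)^4/∏(4,0,1,0,0,1)! = 1/24  (running 1/24)
⟨..|..⟩ = √(576/7)·(1/24) = +0.377964

+√(1/7) ≈ +0.377964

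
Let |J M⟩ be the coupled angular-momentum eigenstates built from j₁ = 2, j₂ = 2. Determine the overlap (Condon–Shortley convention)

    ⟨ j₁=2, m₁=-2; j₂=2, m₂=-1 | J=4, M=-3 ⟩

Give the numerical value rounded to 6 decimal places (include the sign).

j₁+j₂−J=0  J+j₁−j₂=4  J−j₁+j₂=4  j₁+j₂+J+1=9
(j₁±m₁, j₂±m₂, J±M) = (0,4,1,3,1,7)
P² = 10368
sum k=0..0:
  [0] +1/144 = 1/144
S = 1/144
C² = P²·S² = 1/2 ; C = +0.707107

+0.707107  (= +√(1/2))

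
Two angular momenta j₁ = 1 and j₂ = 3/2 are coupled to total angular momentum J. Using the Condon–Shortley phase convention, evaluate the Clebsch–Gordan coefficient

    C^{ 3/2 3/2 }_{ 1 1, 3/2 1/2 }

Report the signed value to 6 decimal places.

triangle: 1!·1!·2!/5! = 2/120
(j±m)!: 2!·0!·2!·1!·3!·0! = 24
prefactor² = (2J+1)·Δ·N² = 8/5
  k=0: +1/(0!·1!·0!·2!·1!·0!) = 1/2
Σ = 1/2  ⇒  CG² = 8/5·1/2² = 2/5
CG = +√(2/5) = +0.632456

+√(2/5) ≈ +0.632456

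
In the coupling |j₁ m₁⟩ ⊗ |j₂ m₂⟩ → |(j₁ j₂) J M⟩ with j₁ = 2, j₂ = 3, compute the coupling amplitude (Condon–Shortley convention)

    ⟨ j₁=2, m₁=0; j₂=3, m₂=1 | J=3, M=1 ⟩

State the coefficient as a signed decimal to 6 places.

-0.387298  (= −√(3/20))

√[7·2!2!4!/9! · 2!2!4!2!4!2!] = √(256/15)
  +(−1)^0/∏(0,2,2,4,0,0)! = 1/96  (running 1/96)
  +(−1)^1/∏(1,1,1,3,1,1)! = -1/6  (running -5/32)
  +(−1)^2/∏(2,0,0,2,2,2)! = 1/16  (running -3/32)
⟨..|..⟩ = √(256/15)·(-3/32) = -0.387298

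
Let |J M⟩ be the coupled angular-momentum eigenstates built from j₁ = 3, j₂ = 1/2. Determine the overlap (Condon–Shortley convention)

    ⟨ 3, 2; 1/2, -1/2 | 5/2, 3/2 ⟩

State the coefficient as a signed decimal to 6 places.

+0.845154  (= +√(5/7))

√[6·1!5!0!/7! · 5!1!0!1!4!1!] = √(2880/7)
  +(−1)^0/∏(0,1,1,0,4,0)! = 1/24  (running 1/24)
⟨..|..⟩ = √(2880/7)·(1/24) = +0.845154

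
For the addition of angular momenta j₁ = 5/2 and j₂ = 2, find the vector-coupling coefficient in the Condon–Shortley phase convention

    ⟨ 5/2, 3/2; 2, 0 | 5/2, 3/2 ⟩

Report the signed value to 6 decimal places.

−√(1/70) = -0.119523

√[6·2!3!2!/8! · 4!1!2!2!4!1!] = √(288/35)
  +(−1)^0/∏(0,2,1,2,2,0)! = 1/8  (running 1/8)
  +(−1)^1/∏(1,1,0,1,3,1)! = -1/6  (running -1/24)
⟨..|..⟩ = √(288/35)·(-1/24) = -0.119523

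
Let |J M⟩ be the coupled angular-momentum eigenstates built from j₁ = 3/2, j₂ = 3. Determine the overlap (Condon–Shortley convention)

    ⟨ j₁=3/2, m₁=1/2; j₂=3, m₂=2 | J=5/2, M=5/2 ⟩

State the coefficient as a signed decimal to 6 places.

j₁+j₂−J=2  J+j₁−j₂=1  J−j₁+j₂=4  j₁+j₂+J+1=8
(j₁±m₁, j₂±m₂, J±M) = (2,1,5,1,5,0)
P² = 1440/7
sum k=1..1:
  [1] −1/24 = -1/24
S = -1/24
C² = P²·S² = 5/14 ; C = -0.597614

−√(5/14) = -0.597614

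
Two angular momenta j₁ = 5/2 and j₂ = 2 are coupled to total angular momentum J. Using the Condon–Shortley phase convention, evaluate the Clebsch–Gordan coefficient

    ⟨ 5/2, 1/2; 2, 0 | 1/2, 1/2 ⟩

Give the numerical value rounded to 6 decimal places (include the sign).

j₁+j₂−J=4  J+j₁−j₂=1  J−j₁+j₂=0  j₁+j₂+J+1=6
(j₁±m₁, j₂±m₂, J±M) = (3,2,2,2,1,0)
P² = 16/5
sum k=2..2:
  [2] +1/4 = 1/4
S = 1/4
C² = P²·S² = 1/5 ; C = +0.447214

+0.447214  (= +√(1/5))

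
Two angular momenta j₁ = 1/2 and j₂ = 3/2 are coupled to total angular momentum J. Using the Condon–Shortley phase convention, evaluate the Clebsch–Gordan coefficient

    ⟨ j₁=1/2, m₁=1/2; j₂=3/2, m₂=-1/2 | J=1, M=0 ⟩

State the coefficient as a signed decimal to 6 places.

j₁+j₂−J=1  J+j₁−j₂=0  J−j₁+j₂=2  j₁+j₂+J+1=4
(j₁±m₁, j₂±m₂, J±M) = (1,0,1,2,1,1)
P² = 1/2
sum k=0..0:
  [0] +1/1 = 1
S = 1
C² = P²·S² = 1/2 ; C = +0.707107

+√(1/2) ≈ +0.707107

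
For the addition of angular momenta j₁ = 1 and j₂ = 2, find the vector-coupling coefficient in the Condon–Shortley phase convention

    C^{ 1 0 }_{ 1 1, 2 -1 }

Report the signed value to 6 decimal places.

+0.547723  (= +√(3/10))

triangle: 2!*0!*2!/5! = 4/120
(j±m)!: 2!*0!*1!*3!*1!*1! = 12
prefactor² = (2J+1)*Δ*N² = 6/5
  k=0: +1/(0!*2!*0!*1!*0!*1!) = 1/2
Σ = 1/2  ⇒  CG² = 6/5*1/2² = 3/10
CG = +√(3/10) = +0.547723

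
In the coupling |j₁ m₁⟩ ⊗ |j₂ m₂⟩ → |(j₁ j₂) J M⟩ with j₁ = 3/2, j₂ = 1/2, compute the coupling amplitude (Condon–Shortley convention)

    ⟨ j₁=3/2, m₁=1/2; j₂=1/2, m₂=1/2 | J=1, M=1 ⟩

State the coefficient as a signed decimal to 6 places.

j₁+j₂−J=1  J+j₁−j₂=2  J−j₁+j₂=0  j₁+j₂+J+1=4
(j₁±m₁, j₂±m₂, J±M) = (2,1,1,0,2,0)
P² = 1
sum k=1..1:
  [1] −1/2 = -1/2
S = -1/2
C² = P²·S² = 1/4 ; C = -0.500000

−√(1/4) = -0.500000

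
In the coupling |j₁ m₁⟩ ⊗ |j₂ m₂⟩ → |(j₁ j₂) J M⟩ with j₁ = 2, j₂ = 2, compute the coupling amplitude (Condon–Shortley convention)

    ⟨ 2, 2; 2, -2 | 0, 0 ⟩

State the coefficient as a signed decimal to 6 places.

+0.447214

√[1·4!0!0!/5! · 4!0!0!4!0!0!] = √(576/5)
  +(−1)^0/∏(0,4,0,0,0,0)! = 1/24  (running 1/24)
⟨..|..⟩ = √(576/5)·(1/24) = +0.447214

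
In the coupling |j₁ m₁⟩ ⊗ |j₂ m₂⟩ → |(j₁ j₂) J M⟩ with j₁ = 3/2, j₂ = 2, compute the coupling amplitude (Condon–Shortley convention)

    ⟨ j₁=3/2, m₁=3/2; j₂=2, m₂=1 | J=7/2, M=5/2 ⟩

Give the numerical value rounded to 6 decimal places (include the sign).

+√(4/7) ≈ +0.755929

j₁+j₂−J=0  J+j₁−j₂=3  J−j₁+j₂=4  j₁+j₂+J+1=8
(j₁±m₁, j₂±m₂, J±M) = (3,0,3,1,6,1)
P² = 5184/7
sum k=0..0:
  [0] +1/36 = 1/36
S = 1/36
C² = P²·S² = 4/7 ; C = +0.755929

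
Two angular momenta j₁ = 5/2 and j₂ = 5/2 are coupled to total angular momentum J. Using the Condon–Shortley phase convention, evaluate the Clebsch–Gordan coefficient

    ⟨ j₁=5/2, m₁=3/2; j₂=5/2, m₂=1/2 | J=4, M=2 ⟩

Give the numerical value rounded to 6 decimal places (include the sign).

j₁+j₂−J=1  J+j₁−j₂=4  J−j₁+j₂=4  j₁+j₂+J+1=10
(j₁±m₁, j₂±m₂, J±M) = (4,1,3,2,6,2)
P² = 20736/35
sum k=0..1:
  [0] +1/36 = 1/36
  [1] −1/96 = -1/96
S = 5/288
C² = P²·S² = 5/28 ; C = +0.422577

+0.422577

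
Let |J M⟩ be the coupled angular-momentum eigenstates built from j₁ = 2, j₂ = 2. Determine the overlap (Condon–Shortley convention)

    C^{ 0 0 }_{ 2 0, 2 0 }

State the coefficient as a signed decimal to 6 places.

triangle: 4!·0!·0!/5! = 24/120
(j±m)!: 2!·2!·2!·2!·0!·0! = 16
prefactor² = (2J+1)·Δ·N² = 16/5
  k=2: +1/(2!·2!·0!·0!·0!·0!) = 1/4
Σ = 1/4  ⇒  CG² = 16/5·1/4² = 1/5
CG = +√(1/5) = +0.447214

+√(1/5) = +0.447214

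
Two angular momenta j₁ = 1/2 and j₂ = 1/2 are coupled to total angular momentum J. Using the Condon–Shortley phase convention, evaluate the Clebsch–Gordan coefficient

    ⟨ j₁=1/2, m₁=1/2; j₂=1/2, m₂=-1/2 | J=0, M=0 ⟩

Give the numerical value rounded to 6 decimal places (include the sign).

+√(1/2) ≈ +0.707107

j₁+j₂−J=1  J+j₁−j₂=0  J−j₁+j₂=0  j₁+j₂+J+1=2
(j₁±m₁, j₂±m₂, J±M) = (1,0,0,1,0,0)
P² = 1/2
sum k=0..0:
  [0] +1/1 = 1
S = 1
C² = P²·S² = 1/2 ; C = +0.707107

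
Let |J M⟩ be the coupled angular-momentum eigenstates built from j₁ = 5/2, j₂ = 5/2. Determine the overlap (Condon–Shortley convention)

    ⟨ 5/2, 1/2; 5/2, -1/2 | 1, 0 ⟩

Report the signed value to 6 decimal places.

triangle: 4!×1!×1!/7! = 24/5040
(j±m)!: 3!×2!×2!×3!×1!×1! = 144
prefactor² = (2J+1)×Δ×N² = 72/35
  k=1: −1/(1!×3!×1!×1!×0!×0!) = -1/6
  k=2: +1/(2!×2!×0!×0!×1!×1!) = 1/4
Σ = 1/12  ⇒  CG² = 72/35×1/12² = 1/70
CG = +√(1/70) = +0.119523

+√(1/70) = +0.119523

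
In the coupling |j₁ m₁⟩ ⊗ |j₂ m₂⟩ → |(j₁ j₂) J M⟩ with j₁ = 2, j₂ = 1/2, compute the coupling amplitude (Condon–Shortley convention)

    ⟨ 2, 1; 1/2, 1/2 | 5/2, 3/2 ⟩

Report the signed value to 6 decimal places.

+0.894427  (= +√(4/5))

triangle: 0!*4!*1!/6! = 24/720
(j±m)!: 3!*1!*1!*0!*4!*1! = 144
prefactor² = (2J+1)*Δ*N² = 144/5
  k=0: +1/(0!*0!*1!*1!*3!*0!) = 1/6
Σ = 1/6  ⇒  CG² = 144/5*1/6² = 4/5
CG = +√(4/5) = +0.894427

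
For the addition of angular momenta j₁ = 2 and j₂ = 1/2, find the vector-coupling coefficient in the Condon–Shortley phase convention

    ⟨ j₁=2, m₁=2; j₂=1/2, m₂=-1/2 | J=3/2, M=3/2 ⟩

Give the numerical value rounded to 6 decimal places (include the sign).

j₁+j₂−J=1  J+j₁−j₂=3  J−j₁+j₂=0  j₁+j₂+J+1=5
(j₁±m₁, j₂±m₂, J±M) = (4,0,0,1,3,0)
P² = 144/5
sum k=0..0:
  [0] +1/6 = 1/6
S = 1/6
C² = P²·S² = 4/5 ; C = +0.894427

+√(4/5) = +0.894427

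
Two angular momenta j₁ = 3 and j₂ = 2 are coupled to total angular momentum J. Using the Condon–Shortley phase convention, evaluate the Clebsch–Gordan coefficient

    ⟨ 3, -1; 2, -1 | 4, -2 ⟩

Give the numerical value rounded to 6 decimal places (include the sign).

j₁+j₂−J=1  J+j₁−j₂=5  J−j₁+j₂=3  j₁+j₂+J+1=10
(j₁±m₁, j₂±m₂, J±M) = (2,4,1,3,2,6)
P² = 5184/7
sum k=0..1:
  [0] +1/48 = 1/48
  [1] −1/72 = -1/72
S = 1/144
C² = P²·S² = 1/28 ; C = +0.188982

+0.188982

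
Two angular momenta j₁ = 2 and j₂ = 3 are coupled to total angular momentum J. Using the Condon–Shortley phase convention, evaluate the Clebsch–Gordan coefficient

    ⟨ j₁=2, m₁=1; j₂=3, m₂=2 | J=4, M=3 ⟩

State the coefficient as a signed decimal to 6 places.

j₁+j₂−J=1  J+j₁−j₂=3  J−j₁+j₂=5  j₁+j₂+J+1=10
(j₁±m₁, j₂±m₂, J±M) = (3,1,5,1,7,1)
P² = 6480
sum k=0..1:
  [0] +1/240 = 1/240
  [1] −1/144 = -1/144
S = -1/360
C² = P²·S² = 1/20 ; C = -0.223607

-0.223607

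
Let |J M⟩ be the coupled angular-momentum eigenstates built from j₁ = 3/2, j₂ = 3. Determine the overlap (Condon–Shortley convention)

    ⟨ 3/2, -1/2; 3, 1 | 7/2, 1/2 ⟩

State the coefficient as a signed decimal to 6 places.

−√(2/7) = -0.534522

√[8·1!2!5!/9! · 1!2!4!2!4!3!] = √(512/7)
  +(−1)^0/∏(0,1,2,4,0,1)! = 1/48  (running 1/48)
  +(−1)^1/∏(1,0,1,3,1,2)! = -1/12  (running -1/16)
⟨..|..⟩ = √(512/7)·(-1/16) = -0.534522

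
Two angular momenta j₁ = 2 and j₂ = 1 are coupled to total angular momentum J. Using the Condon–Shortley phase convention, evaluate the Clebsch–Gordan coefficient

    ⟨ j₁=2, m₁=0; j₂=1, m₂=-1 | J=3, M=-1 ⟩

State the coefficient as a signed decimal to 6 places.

+0.632456

√[7·0!4!2!/7! · 2!2!0!2!2!4!] = √(128/5)
  +(−1)^0/∏(0,0,2,0,2,2)! = 1/8  (running 1/8)
⟨..|..⟩ = √(128/5)·(1/8) = +0.632456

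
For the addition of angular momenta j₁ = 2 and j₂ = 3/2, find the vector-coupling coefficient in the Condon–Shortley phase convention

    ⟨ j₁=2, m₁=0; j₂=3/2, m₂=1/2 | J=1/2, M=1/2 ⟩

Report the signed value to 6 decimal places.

+√(1/5) = +0.447214

√[2·3!1!0!/5! · 2!2!2!1!1!0!] = √(4/5)
  +(−1)^2/∏(2,1,0,0,1,0)! = 1/2  (running 1/2)
⟨..|..⟩ = √(4/5)·(1/2) = +0.447214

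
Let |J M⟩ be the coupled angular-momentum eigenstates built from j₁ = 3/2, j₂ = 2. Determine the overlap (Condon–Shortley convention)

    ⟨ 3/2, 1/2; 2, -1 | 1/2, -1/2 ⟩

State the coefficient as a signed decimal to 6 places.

−√(3/10) ≈ -0.547723

j₁+j₂−J=3  J+j₁−j₂=0  J−j₁+j₂=1  j₁+j₂+J+1=5
(j₁±m₁, j₂±m₂, J±M) = (2,1,1,3,0,1)
P² = 6/5
sum k=1..1:
  [1] −1/2 = -1/2
S = -1/2
C² = P²·S² = 3/10 ; C = -0.547723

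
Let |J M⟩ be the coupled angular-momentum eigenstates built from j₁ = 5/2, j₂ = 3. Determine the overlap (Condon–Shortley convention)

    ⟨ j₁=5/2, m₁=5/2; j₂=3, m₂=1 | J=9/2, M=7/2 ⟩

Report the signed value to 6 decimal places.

j₁+j₂−J=1  J+j₁−j₂=4  J−j₁+j₂=5  j₁+j₂+J+1=11
(j₁±m₁, j₂±m₂, J±M) = (5,0,4,2,8,1)
P² = 1843200/11
sum k=0..0:
  [0] +1/576 = 1/576
S = 1/576
C² = P²·S² = 50/99 ; C = +0.710669

+0.710669  (= +√(50/99))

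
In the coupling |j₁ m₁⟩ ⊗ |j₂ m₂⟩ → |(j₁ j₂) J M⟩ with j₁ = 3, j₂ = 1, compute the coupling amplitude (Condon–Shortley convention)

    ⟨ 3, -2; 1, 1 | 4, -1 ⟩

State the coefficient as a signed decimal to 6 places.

+0.327327  (= +√(3/28))

j₁+j₂−J=0  J+j₁−j₂=6  J−j₁+j₂=2  j₁+j₂+J+1=9
(j₁±m₁, j₂±m₂, J±M) = (1,5,2,0,3,5)
P² = 43200/7
sum k=0..0:
  [0] +1/240 = 1/240
S = 1/240
C² = P²·S² = 3/28 ; C = +0.327327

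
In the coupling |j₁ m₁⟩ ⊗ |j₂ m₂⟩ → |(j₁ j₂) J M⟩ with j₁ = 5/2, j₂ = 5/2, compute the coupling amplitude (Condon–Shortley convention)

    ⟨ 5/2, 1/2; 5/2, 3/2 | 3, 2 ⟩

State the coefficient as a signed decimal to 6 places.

-0.288675

√[7·2!3!3!/9! · 3!2!4!1!5!1!] = √(48)
  +(−1)^1/∏(1,1,1,3,2,0)! = -1/12  (running -1/12)
  +(−1)^2/∏(2,0,0,2,3,1)! = 1/24  (running -1/24)
⟨..|..⟩ = √(48)·(-1/24) = -0.288675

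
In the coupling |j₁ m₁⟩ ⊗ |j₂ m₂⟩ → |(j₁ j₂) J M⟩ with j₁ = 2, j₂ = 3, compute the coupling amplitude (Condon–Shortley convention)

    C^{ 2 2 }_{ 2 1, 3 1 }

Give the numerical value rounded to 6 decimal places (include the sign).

-0.462910  (= −√(3/14))

√[5·3!1!3!/8! · 3!1!4!2!4!0!] = √(216/7)
  +(−1)^1/∏(1,2,0,3,1,0)! = -1/12  (running -1/12)
⟨..|..⟩ = √(216/7)·(-1/12) = -0.462910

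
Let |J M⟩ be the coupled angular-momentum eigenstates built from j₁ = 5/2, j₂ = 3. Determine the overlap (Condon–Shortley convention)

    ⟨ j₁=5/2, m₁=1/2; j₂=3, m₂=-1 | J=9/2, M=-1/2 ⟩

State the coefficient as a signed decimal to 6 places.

j₁+j₂−J=1  J+j₁−j₂=4  J−j₁+j₂=5  j₁+j₂+J+1=11
(j₁±m₁, j₂±m₂, J±M) = (3,2,2,4,4,5)
P² = 92160/77
sum k=0..1:
  [0] +1/48 = 1/48
  [1] −1/144 = -1/144
S = 1/72
C² = P²·S² = 160/693 ; C = +0.480500

+0.480500  (= +√(160/693))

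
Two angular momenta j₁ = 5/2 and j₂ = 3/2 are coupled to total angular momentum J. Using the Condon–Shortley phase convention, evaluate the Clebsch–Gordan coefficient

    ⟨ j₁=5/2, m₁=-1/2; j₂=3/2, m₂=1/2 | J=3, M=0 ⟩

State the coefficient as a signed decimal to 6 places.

−√(1/5) = -0.447214

√[7·1!4!2!/8! · 2!3!2!1!3!3!] = √(36/5)
  +(−1)^0/∏(0,1,3,2,1,0)! = 1/12  (running 1/12)
  +(−1)^1/∏(1,0,2,1,2,1)! = -1/4  (running -1/6)
⟨..|..⟩ = √(36/5)·(-1/6) = -0.447214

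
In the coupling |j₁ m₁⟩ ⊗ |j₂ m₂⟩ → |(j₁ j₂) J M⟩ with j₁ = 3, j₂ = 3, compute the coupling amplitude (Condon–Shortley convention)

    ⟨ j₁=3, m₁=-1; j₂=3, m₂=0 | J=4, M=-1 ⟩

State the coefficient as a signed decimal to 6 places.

-0.312094

√[9·2!4!4!/11! · 2!4!3!3!3!5!] = √(124416/385)
  +(−1)^0/∏(0,2,4,3,0,1)! = 1/288  (running 1/288)
  +(−1)^1/∏(1,1,3,2,1,2)! = -1/24  (running -11/288)
  +(−1)^2/∏(2,0,2,1,2,3)! = 1/48  (running -5/288)
⟨..|..⟩ = √(124416/385)·(-5/288) = -0.312094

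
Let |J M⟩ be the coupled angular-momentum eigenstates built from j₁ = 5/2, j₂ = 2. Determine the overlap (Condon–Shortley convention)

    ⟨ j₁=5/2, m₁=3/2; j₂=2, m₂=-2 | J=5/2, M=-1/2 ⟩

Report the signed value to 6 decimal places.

j₁+j₂−J=2  J+j₁−j₂=3  J−j₁+j₂=2  j₁+j₂+J+1=8
(j₁±m₁, j₂±m₂, J±M) = (4,1,0,4,2,3)
P² = 864/35
sum k=0..0:
  [0] +1/8 = 1/8
S = 1/8
C² = P²·S² = 27/70 ; C = +0.621059

+0.621059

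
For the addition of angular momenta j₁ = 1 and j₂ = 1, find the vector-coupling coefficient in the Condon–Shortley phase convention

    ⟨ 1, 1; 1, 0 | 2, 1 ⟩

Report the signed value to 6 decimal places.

triangle: 0!×2!×2!/5! = 4/120
(j±m)!: 2!×0!×1!×1!×3!×1! = 12
prefactor² = (2J+1)×Δ×N² = 2
  k=0: +1/(0!×0!×0!×1!×2!×1!) = 1/2
Σ = 1/2  ⇒  CG² = 2×1/2² = 1/2
CG = +√(1/2) = +0.707107

+√(1/2) ≈ +0.707107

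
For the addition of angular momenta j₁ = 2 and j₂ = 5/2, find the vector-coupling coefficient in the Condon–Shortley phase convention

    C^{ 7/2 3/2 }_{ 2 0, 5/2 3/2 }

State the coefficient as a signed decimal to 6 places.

−√(2/7) = -0.534522

j₁+j₂−J=1  J+j₁−j₂=3  J−j₁+j₂=4  j₁+j₂+J+1=9
(j₁±m₁, j₂±m₂, J±M) = (2,2,4,1,5,2)
P² = 512/7
sum k=0..1:
  [0] +1/48 = 1/48
  [1] −1/12 = -1/12
S = -1/16
C² = P²·S² = 2/7 ; C = -0.534522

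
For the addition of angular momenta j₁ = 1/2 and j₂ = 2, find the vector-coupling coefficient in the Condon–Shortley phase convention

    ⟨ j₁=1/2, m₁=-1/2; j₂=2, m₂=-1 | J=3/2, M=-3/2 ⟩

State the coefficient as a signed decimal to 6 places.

j₁+j₂−J=1  J+j₁−j₂=0  J−j₁+j₂=3  j₁+j₂+J+1=5
(j₁±m₁, j₂±m₂, J±M) = (0,1,1,3,0,3)
P² = 36/5
sum k=1..1:
  [1] −1/6 = -1/6
S = -1/6
C² = P²·S² = 1/5 ; C = -0.447214

−√(1/5) = -0.447214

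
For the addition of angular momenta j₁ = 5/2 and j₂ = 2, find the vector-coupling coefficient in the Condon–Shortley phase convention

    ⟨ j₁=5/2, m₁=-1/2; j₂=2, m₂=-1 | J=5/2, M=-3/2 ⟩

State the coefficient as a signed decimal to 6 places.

√[6·2!3!2!/8! · 2!3!1!3!1!4!] = √(216/35)
  +(−1)^0/∏(0,2,3,1,0,1)! = 1/12  (running 1/12)
  +(−1)^1/∏(1,1,2,0,1,2)! = -1/4  (running -1/6)
⟨..|..⟩ = √(216/35)·(-1/6) = -0.414039

−√(6/35) ≈ -0.414039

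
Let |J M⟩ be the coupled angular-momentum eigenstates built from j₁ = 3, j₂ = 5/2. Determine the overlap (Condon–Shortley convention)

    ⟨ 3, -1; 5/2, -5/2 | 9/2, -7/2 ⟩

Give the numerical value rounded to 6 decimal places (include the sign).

triangle: 1!*5!*4!/11! = 2880/39916800
(j±m)!: 2!*4!*0!*5!*1!*8! = 232243200
prefactor² = (2J+1)*Δ*N² = 1843200/11
  k=0: +1/(0!*1!*4!*0!*1!*4!) = 1/576
Σ = 1/576  ⇒  CG² = 1843200/11*1/576² = 50/99
CG = +√(50/99) = +0.710669

+√(50/99) ≈ +0.710669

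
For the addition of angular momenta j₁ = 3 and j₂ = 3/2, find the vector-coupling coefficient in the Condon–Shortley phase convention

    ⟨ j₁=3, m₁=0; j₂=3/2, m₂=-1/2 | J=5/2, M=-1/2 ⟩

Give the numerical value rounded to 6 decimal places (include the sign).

triangle: 2!×4!×1!/8! = 48/40320
(j±m)!: 3!×3!×1!×2!×2!×3! = 864
prefactor² = (2J+1)×Δ×N² = 216/35
  k=0: +1/(0!×2!×3!×1!×1!×0!) = 1/12
  k=1: −1/(1!×1!×2!×0!×2!×1!) = -1/4
Σ = -1/6  ⇒  CG² = 216/35×(-1/6)² = 6/35
CG = −√(6/35) = -0.414039

-0.414039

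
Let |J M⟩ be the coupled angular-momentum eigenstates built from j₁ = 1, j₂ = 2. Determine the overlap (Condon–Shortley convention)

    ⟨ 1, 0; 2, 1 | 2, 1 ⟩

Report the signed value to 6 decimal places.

−√(1/6) = -0.408248

j₁+j₂−J=1  J+j₁−j₂=1  J−j₁+j₂=3  j₁+j₂+J+1=6
(j₁±m₁, j₂±m₂, J±M) = (1,1,3,1,3,1)
P² = 3/2
sum k=0..1:
  [0] +1/6 = 1/6
  [1] −1/2 = -1/2
S = -1/3
C² = P²·S² = 1/6 ; C = -0.408248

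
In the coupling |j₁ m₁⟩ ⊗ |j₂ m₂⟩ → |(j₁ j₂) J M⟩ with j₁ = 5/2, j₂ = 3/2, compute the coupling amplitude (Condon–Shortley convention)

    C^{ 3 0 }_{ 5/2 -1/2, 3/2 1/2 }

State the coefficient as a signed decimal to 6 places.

−√(1/5) = -0.447214

√[7·1!4!2!/8! · 2!3!2!1!3!3!] = √(36/5)
  +(−1)^0/∏(0,1,3,2,1,0)! = 1/12  (running 1/12)
  +(−1)^1/∏(1,0,2,1,2,1)! = -1/4  (running -1/6)
⟨..|..⟩ = √(36/5)·(-1/6) = -0.447214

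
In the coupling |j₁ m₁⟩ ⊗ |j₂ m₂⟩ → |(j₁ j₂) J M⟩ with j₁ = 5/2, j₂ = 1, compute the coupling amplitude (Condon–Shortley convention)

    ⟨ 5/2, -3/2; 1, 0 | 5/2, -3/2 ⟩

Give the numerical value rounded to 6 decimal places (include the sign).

j₁+j₂−J=1  J+j₁−j₂=4  J−j₁+j₂=1  j₁+j₂+J+1=7
(j₁±m₁, j₂±m₂, J±M) = (1,4,1,1,1,4)
P² = 576/35
sum k=0..1:
  [0] +1/24 = 1/24
  [1] −1/6 = -1/6
S = -1/8
C² = P²·S² = 9/35 ; C = -0.507093

−√(9/35) ≈ -0.507093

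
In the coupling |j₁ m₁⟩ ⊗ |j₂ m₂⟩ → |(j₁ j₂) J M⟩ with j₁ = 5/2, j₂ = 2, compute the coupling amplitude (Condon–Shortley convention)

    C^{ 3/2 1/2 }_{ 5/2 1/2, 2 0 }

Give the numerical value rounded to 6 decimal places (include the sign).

j₁+j₂−J=3  J+j₁−j₂=2  J−j₁+j₂=1  j₁+j₂+J+1=7
(j₁±m₁, j₂±m₂, J±M) = (3,2,2,2,2,1)
P² = 32/35
sum k=1..2:
  [1] −1/2 = -1/2
  [2] +1/4 = 1/4
S = -1/4
C² = P²·S² = 2/35 ; C = -0.239046

-0.239046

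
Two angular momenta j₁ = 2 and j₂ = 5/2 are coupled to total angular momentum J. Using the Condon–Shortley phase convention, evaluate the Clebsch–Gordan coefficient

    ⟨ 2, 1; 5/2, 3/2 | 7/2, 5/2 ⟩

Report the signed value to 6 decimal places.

j₁+j₂−J=1  J+j₁−j₂=3  J−j₁+j₂=4  j₁+j₂+J+1=9
(j₁±m₁, j₂±m₂, J±M) = (3,1,4,1,6,1)
P² = 2304/7
sum k=0..1:
  [0] +1/48 = 1/48
  [1] −1/36 = -1/36
S = -1/144
C² = P²·S² = 1/63 ; C = -0.125988

−√(1/63) = -0.125988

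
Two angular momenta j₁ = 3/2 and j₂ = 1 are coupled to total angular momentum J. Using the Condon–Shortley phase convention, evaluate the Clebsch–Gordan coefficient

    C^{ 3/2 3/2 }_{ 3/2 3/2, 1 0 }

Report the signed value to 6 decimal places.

+√(3/5) = +0.774597

j₁+j₂−J=1  J+j₁−j₂=2  J−j₁+j₂=1  j₁+j₂+J+1=5
(j₁±m₁, j₂±m₂, J±M) = (3,0,1,1,3,0)
P² = 12/5
sum k=0..0:
  [0] +1/2 = 1/2
S = 1/2
C² = P²·S² = 3/5 ; C = +0.774597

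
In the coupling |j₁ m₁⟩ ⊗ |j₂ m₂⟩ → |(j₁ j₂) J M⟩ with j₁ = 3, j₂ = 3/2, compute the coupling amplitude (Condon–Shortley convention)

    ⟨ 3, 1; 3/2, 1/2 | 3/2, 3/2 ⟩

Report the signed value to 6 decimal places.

triangle: 3!×3!×0!/7! = 36/5040
(j±m)!: 4!×2!×2!×1!×3!×0! = 576
prefactor² = (2J+1)×Δ×N² = 576/35
  k=2: +1/(2!×1!×0!×0!×3!×0!) = 1/12
Σ = 1/12  ⇒  CG² = 576/35×1/12² = 4/35
CG = +√(4/35) = +0.338062

+√(4/35) = +0.338062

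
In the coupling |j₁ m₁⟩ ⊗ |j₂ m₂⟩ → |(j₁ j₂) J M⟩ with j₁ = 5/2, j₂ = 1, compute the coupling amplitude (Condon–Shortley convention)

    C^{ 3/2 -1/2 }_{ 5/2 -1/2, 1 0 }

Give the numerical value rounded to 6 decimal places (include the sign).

-0.632456  (= −√(2/5))

j₁+j₂−J=2  J+j₁−j₂=3  J−j₁+j₂=0  j₁+j₂+J+1=6
(j₁±m₁, j₂±m₂, J±M) = (2,3,1,1,1,2)
P² = 8/5
sum k=1..1:
  [1] −1/2 = -1/2
S = -1/2
C² = P²·S² = 2/5 ; C = -0.632456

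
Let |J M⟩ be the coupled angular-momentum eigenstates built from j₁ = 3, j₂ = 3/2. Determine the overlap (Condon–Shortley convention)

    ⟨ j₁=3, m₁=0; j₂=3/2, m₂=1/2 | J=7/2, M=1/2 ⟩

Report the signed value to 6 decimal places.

√[8·1!5!2!/9! · 3!3!2!1!4!3!] = √(384/7)
  +(−1)^0/∏(0,1,3,2,2,0)! = 1/24  (running 1/24)
  +(−1)^1/∏(1,0,2,1,3,1)! = -1/12  (running -1/24)
⟨..|..⟩ = √(384/7)·(-1/24) = -0.308607

−√(2/21) = -0.308607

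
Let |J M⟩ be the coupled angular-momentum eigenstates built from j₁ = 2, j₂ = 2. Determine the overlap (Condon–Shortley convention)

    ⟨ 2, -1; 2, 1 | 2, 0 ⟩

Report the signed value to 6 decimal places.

+√(1/14) ≈ +0.267261

triangle: 2!×2!×2!/7! = 8/5040
(j±m)!: 1!×3!×3!×1!×2!×2! = 144
prefactor² = (2J+1)×Δ×N² = 8/7
  k=1: −1/(1!×1!×2!×2!×0!×0!) = -1/4
  k=2: +1/(2!×0!×1!×1!×1!×1!) = 1/2
Σ = 1/4  ⇒  CG² = 8/7×1/4² = 1/14
CG = +√(1/14) = +0.267261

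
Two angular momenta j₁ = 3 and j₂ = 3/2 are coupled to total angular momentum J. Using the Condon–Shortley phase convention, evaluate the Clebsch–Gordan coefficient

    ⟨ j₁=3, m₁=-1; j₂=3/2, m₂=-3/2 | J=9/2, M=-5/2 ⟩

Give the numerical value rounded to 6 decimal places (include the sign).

+0.645497  (= +√(5/12))

j₁+j₂−J=0  J+j₁−j₂=6  J−j₁+j₂=3  j₁+j₂+J+1=10
(j₁±m₁, j₂±m₂, J±M) = (2,4,0,3,2,7)
P² = 34560
sum k=0..0:
  [0] +1/288 = 1/288
S = 1/288
C² = P²·S² = 5/12 ; C = +0.645497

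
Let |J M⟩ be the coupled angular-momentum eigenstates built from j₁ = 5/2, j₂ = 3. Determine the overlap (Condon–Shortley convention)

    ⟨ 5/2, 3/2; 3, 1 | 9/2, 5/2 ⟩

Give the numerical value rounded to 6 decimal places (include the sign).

j₁+j₂−J=1  J+j₁−j₂=4  J−j₁+j₂=5  j₁+j₂+J+1=11
(j₁±m₁, j₂±m₂, J±M) = (4,1,4,2,7,2)
P² = 92160/11
sum k=0..1:
  [0] +1/144 = 1/144
  [1] −1/288 = -1/288
S = 1/288
C² = P²·S² = 10/99 ; C = +0.317821

+√(10/99) = +0.317821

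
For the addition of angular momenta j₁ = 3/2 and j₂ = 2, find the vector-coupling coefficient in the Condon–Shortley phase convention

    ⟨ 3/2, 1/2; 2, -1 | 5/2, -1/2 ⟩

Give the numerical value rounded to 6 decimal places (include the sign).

√[6·1!2!3!/7! · 2!1!1!3!2!3!] = √(72/35)
  +(−1)^0/∏(0,1,1,1,1,2)! = 1/2  (running 1/2)
  +(−1)^1/∏(1,0,0,0,2,3)! = -1/12  (running 5/12)
⟨..|..⟩ = √(72/35)·(5/12) = +0.597614

+0.597614  (= +√(5/14))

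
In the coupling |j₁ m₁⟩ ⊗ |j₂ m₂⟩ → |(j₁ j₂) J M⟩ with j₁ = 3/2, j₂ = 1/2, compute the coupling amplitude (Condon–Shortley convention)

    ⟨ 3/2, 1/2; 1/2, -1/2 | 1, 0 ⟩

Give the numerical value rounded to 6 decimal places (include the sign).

√[3·1!2!0!/4! · 2!1!0!1!1!1!] = √(1/2)
  +(−1)^0/∏(0,1,1,0,1,0)! = 1  (running 1)
⟨..|..⟩ = √(1/2)·(1) = +0.707107

+√(1/2) ≈ +0.707107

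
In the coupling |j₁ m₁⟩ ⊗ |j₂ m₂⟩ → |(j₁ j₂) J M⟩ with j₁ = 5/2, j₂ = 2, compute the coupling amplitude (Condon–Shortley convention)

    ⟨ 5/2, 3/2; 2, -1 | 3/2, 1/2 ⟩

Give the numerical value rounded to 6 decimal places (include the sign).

−√(2/105) ≈ -0.138013

√[4·3!2!1!/7! · 4!1!1!3!2!1!] = √(96/35)
  +(−1)^0/∏(0,3,1,1,1,0)! = 1/6  (running 1/6)
  +(−1)^1/∏(1,2,0,0,2,1)! = -1/4  (running -1/12)
⟨..|..⟩ = √(96/35)·(-1/12) = -0.138013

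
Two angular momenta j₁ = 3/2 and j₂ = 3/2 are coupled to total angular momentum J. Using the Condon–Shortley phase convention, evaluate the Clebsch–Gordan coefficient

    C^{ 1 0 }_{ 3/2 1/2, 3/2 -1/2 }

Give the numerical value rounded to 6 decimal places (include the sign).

√[3·2!1!1!/5! · 2!1!1!2!1!1!] = √(1/5)
  +(−1)^0/∏(0,2,1,1,0,0)! = 1/2  (running 1/2)
  +(−1)^1/∏(1,1,0,0,1,1)! = -1  (running -1/2)
⟨..|..⟩ = √(1/5)·(-1/2) = -0.223607

-0.223607  (= −√(1/20))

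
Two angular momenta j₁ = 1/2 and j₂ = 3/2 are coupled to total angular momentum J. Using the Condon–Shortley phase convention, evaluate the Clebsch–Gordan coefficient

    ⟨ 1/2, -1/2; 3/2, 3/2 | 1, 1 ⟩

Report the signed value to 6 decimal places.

-0.866025  (= −√(3/4))

j₁+j₂−J=1  J+j₁−j₂=0  J−j₁+j₂=2  j₁+j₂+J+1=4
(j₁±m₁, j₂±m₂, J±M) = (0,1,3,0,2,0)
P² = 3
sum k=1..1:
  [1] −1/2 = -1/2
S = -1/2
C² = P²·S² = 3/4 ; C = -0.866025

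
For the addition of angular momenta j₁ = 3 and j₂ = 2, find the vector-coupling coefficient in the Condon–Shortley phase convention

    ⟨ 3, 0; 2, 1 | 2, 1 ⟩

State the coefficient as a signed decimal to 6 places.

+√(2/7) = +0.534522

√[5·3!3!1!/8! · 3!3!3!1!3!1!] = √(81/14)
  +(−1)^2/∏(2,1,1,1,2,0)! = 1/4  (running 1/4)
  +(−1)^3/∏(3,0,0,0,3,1)! = -1/36  (running 2/9)
⟨..|..⟩ = √(81/14)·(2/9) = +0.534522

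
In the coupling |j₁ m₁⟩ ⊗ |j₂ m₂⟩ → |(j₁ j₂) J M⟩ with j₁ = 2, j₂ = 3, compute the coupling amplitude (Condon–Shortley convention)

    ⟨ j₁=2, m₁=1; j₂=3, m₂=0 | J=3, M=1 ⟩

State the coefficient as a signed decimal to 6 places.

√[7·2!2!4!/9! · 3!1!3!3!4!2!] = √(96/5)
  +(−1)^0/∏(0,2,1,3,1,1)! = 1/12  (running 1/12)
  +(−1)^1/∏(1,1,0,2,2,2)! = -1/8  (running -1/24)
⟨..|..⟩ = √(96/5)·(-1/24) = -0.182574

-0.182574  (= −√(1/30))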